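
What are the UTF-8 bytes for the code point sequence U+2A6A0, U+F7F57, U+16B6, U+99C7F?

F0 AA 9A A0 F3 B7 BD 97 E1 9A B6 F2 99 B1 BF

U+2A6A0: 4-byte form → F0 AA 9A A0.
U+F7F57: 4-byte form → F3 B7 BD 97.
U+16B6: 3-byte form → E1 9A B6.
U+99C7F: 4-byte form → F2 99 B1 BF.
Concatenated (15 bytes): F0 AA 9A A0 F3 B7 BD 97 E1 9A B6 F2 99 B1 BF.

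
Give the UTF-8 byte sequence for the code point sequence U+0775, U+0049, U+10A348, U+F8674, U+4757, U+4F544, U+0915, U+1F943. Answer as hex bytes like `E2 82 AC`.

U+0775: 2-byte form → DD B5.
U+0049: 1-byte form → 49.
U+10A348: 4-byte form → F4 8A 8D 88.
U+F8674: 4-byte form → F3 B8 99 B4.
U+4757: 3-byte form → E4 9D 97.
U+4F544: 4-byte form → F1 8F 95 84.
U+0915: 3-byte form → E0 A4 95.
U+1F943: 4-byte form → F0 9F A5 83.
Concatenated (25 bytes): DD B5 49 F4 8A 8D 88 F3 B8 99 B4 E4 9D 97 F1 8F 95 84 E0 A4 95 F0 9F A5 83.

DD B5 49 F4 8A 8D 88 F3 B8 99 B4 E4 9D 97 F1 8F 95 84 E0 A4 95 F0 9F A5 83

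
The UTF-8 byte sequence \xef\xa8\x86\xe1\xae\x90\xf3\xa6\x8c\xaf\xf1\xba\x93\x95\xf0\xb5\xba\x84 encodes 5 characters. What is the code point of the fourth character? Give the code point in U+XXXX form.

Offset 0: leading byte 0xEF = 11101111 → 3-byte char #1 = EF A8 86.
Offset 3: leading byte 0xE1 = 11100001 → 3-byte char #2 = E1 AE 90.
Offset 6: leading byte 0xF3 = 11110011 → 4-byte char #3 = F3 A6 8C AF.
Offset 10: leading byte 0xF1 = 11110001 → 4-byte char #4 = F1 BA 93 95.
Leading byte 0xF1 = 11110001 matches 11110xxx → 4-byte sequence.
Byte 1: 0xF1 = 11110001, payload 001 (3 bits).
Byte 2: 0xBA = 10111010 (10xxxxxx ✓), payload 111010.
Byte 3: 0x93 = 10010011 (10xxxxxx ✓), payload 010011.
Byte 4: 0x95 = 10010101 (10xxxxxx ✓), payload 010101.
Concatenate: 001111010010011010101 = 0x7A4D5 (21 bits → U+7A4D5).

U+7A4D5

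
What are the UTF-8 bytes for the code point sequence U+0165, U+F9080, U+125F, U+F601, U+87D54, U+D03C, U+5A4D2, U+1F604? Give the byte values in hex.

U+0165: 2-byte form → C5 A5.
U+F9080: 4-byte form → F3 B9 82 80.
U+125F: 3-byte form → E1 89 9F.
U+F601: 3-byte form → EF 98 81.
U+87D54: 4-byte form → F2 87 B5 94.
U+D03C: 3-byte form → ED 80 BC.
U+5A4D2: 4-byte form → F1 9A 93 92.
U+1F604: 4-byte form → F0 9F 98 84.
Concatenated (27 bytes): C5 A5 F3 B9 82 80 E1 89 9F EF 98 81 F2 87 B5 94 ED 80 BC F1 9A 93 92 F0 9F 98 84.

C5 A5 F3 B9 82 80 E1 89 9F EF 98 81 F2 87 B5 94 ED 80 BC F1 9A 93 92 F0 9F 98 84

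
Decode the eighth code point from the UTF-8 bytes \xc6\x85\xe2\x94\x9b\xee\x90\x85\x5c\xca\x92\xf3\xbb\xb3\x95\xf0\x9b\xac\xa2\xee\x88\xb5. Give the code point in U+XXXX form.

Offset 0: leading byte 0xC6 = 11000110 → 2-byte char #1 = C6 85.
Offset 2: leading byte 0xE2 = 11100010 → 3-byte char #2 = E2 94 9B.
Offset 5: leading byte 0xEE = 11101110 → 3-byte char #3 = EE 90 85.
Offset 8: leading byte 0x5C = 01011100 → 1-byte char #4 = 5C.
Offset 9: leading byte 0xCA = 11001010 → 2-byte char #5 = CA 92.
Offset 11: leading byte 0xF3 = 11110011 → 4-byte char #6 = F3 BB B3 95.
Offset 15: leading byte 0xF0 = 11110000 → 4-byte char #7 = F0 9B AC A2.
Offset 19: leading byte 0xEE = 11101110 → 3-byte char #8 = EE 88 B5.
Leading byte 0xEE = 11101110 matches 1110xxxx → 3-byte sequence.
Byte 1: 0xEE = 11101110, payload 1110 (4 bits).
Byte 2: 0x88 = 10001000 (10xxxxxx ✓), payload 001000.
Byte 3: 0xB5 = 10110101 (10xxxxxx ✓), payload 110101.
Concatenate: 1110001000110101 = 0xE235 (16 bits → U+E235).

U+E235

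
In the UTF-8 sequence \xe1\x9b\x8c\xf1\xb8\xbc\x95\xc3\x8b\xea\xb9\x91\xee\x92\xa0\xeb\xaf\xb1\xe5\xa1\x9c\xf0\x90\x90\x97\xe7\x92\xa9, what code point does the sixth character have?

U+BBF1

Offset 0: leading byte 0xE1 = 11100001 → 3-byte char #1 = E1 9B 8C.
Offset 3: leading byte 0xF1 = 11110001 → 4-byte char #2 = F1 B8 BC 95.
Offset 7: leading byte 0xC3 = 11000011 → 2-byte char #3 = C3 8B.
Offset 9: leading byte 0xEA = 11101010 → 3-byte char #4 = EA B9 91.
Offset 12: leading byte 0xEE = 11101110 → 3-byte char #5 = EE 92 A0.
Offset 15: leading byte 0xEB = 11101011 → 3-byte char #6 = EB AF B1.
Leading byte 0xEB = 11101011 matches 1110xxxx → 3-byte sequence.
Byte 1: 0xEB = 11101011, payload 1011 (4 bits).
Byte 2: 0xAF = 10101111 (10xxxxxx ✓), payload 101111.
Byte 3: 0xB1 = 10110001 (10xxxxxx ✓), payload 110001.
Concatenate: 1011101111110001 = 0xBBF1 (16 bits → U+BBF1).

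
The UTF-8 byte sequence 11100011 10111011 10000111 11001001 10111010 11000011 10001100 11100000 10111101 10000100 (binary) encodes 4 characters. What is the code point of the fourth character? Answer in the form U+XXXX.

U+0F44

Offset 0: leading byte 0xE3 = 11100011 → 3-byte char #1 = E3 BB 87.
Offset 3: leading byte 0xC9 = 11001001 → 2-byte char #2 = C9 BA.
Offset 5: leading byte 0xC3 = 11000011 → 2-byte char #3 = C3 8C.
Offset 7: leading byte 0xE0 = 11100000 → 3-byte char #4 = E0 BD 84.
Leading byte 0xE0 = 11100000 matches 1110xxxx → 3-byte sequence.
Byte 1: 0xE0 = 11100000, payload 0000 (4 bits).
Byte 2: 0xBD = 10111101 (10xxxxxx ✓), payload 111101.
Byte 3: 0x84 = 10000100 (10xxxxxx ✓), payload 000100.
Concatenate: 0000111101000100 = 0xF44 (16 bits → U+0F44).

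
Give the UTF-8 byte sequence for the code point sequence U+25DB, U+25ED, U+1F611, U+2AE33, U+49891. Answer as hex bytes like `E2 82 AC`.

E2 97 9B E2 97 AD F0 9F 98 91 F0 AA B8 B3 F1 89 A2 91

U+25DB: 3-byte form → E2 97 9B.
U+25ED: 3-byte form → E2 97 AD.
U+1F611: 4-byte form → F0 9F 98 91.
U+2AE33: 4-byte form → F0 AA B8 B3.
U+49891: 4-byte form → F1 89 A2 91.
Concatenated (18 bytes): E2 97 9B E2 97 AD F0 9F 98 91 F0 AA B8 B3 F1 89 A2 91.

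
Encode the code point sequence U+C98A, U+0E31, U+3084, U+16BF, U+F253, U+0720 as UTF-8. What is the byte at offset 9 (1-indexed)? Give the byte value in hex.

1-indexed offset 9 is 0-indexed offset 8.
U+C98A → 3-byte form EC A6 8A at offsets 0–2.
U+0E31 → 3-byte form E0 B8 B1 at offsets 3–5.
U+3084 → 3-byte form E3 82 84 at offsets 6–8.
Offset 8 falls in char 3's range; it's byte 3 of E3 82 84 = 0x84.

0x84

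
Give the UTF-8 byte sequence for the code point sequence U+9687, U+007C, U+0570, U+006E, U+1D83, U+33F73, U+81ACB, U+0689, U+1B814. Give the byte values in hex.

U+9687: 3-byte form → E9 9A 87.
U+007C: 1-byte form → 7C.
U+0570: 2-byte form → D5 B0.
U+006E: 1-byte form → 6E.
U+1D83: 3-byte form → E1 B6 83.
U+33F73: 4-byte form → F0 B3 BD B3.
U+81ACB: 4-byte form → F2 81 AB 8B.
U+0689: 2-byte form → DA 89.
U+1B814: 4-byte form → F0 9B A0 94.
Concatenated (24 bytes): E9 9A 87 7C D5 B0 6E E1 B6 83 F0 B3 BD B3 F2 81 AB 8B DA 89 F0 9B A0 94.

E9 9A 87 7C D5 B0 6E E1 B6 83 F0 B3 BD B3 F2 81 AB 8B DA 89 F0 9B A0 94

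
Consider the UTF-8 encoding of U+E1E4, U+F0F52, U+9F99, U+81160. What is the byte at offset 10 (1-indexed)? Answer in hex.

0x99

1-indexed offset 10 is 0-indexed offset 9.
U+E1E4 → 3-byte form EE 87 A4 at offsets 0–2.
U+F0F52 → 4-byte form F3 B0 BD 92 at offsets 3–6.
U+9F99 → 3-byte form E9 BE 99 at offsets 7–9.
Offset 9 falls in char 3's range; it's byte 3 of E9 BE 99 = 0x99.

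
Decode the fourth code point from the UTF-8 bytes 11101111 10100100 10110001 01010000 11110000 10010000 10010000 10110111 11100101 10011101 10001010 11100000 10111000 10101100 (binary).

U+574A

Offset 0: leading byte 0xEF = 11101111 → 3-byte char #1 = EF A4 B1.
Offset 3: leading byte 0x50 = 01010000 → 1-byte char #2 = 50.
Offset 4: leading byte 0xF0 = 11110000 → 4-byte char #3 = F0 90 90 B7.
Offset 8: leading byte 0xE5 = 11100101 → 3-byte char #4 = E5 9D 8A.
Leading byte 0xE5 = 11100101 matches 1110xxxx → 3-byte sequence.
Byte 1: 0xE5 = 11100101, payload 0101 (4 bits).
Byte 2: 0x9D = 10011101 (10xxxxxx ✓), payload 011101.
Byte 3: 0x8A = 10001010 (10xxxxxx ✓), payload 001010.
Concatenate: 0101011101001010 = 0x574A (16 bits → U+574A).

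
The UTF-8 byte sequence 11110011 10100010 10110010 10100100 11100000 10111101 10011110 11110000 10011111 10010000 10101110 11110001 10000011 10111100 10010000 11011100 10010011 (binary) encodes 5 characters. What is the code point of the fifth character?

U+0713

Offset 0: leading byte 0xF3 = 11110011 → 4-byte char #1 = F3 A2 B2 A4.
Offset 4: leading byte 0xE0 = 11100000 → 3-byte char #2 = E0 BD 9E.
Offset 7: leading byte 0xF0 = 11110000 → 4-byte char #3 = F0 9F 90 AE.
Offset 11: leading byte 0xF1 = 11110001 → 4-byte char #4 = F1 83 BC 90.
Offset 15: leading byte 0xDC = 11011100 → 2-byte char #5 = DC 93.
Leading byte 0xDC = 11011100 matches 110xxxxx → 2-byte sequence.
Byte 1: 0xDC = 11011100, payload 11100 (5 bits).
Byte 2: 0x93 = 10010011 (10xxxxxx ✓), payload 010011.
Concatenate: 11100010011 = 0x713 (11 bits → U+0713).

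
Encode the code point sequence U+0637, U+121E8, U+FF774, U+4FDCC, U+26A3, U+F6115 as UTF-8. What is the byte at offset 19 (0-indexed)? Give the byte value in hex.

0x84

U+0637 → 2-byte form D8 B7 at offsets 0–1.
U+121E8 → 4-byte form F0 92 87 A8 at offsets 2–5.
U+FF774 → 4-byte form F3 BF 9D B4 at offsets 6–9.
U+4FDCC → 4-byte form F1 8F B7 8C at offsets 10–13.
U+26A3 → 3-byte form E2 9A A3 at offsets 14–16.
U+F6115 → 4-byte form F3 B6 84 95 at offsets 17–20.
Offset 19 falls in char 6's range; it's byte 3 of F3 B6 84 95 = 0x84.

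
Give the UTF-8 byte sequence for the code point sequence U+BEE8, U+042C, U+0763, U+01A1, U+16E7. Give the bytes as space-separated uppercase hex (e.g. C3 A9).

U+BEE8: 3-byte form → EB BB A8.
U+042C: 2-byte form → D0 AC.
U+0763: 2-byte form → DD A3.
U+01A1: 2-byte form → C6 A1.
U+16E7: 3-byte form → E1 9B A7.
Concatenated (12 bytes): EB BB A8 D0 AC DD A3 C6 A1 E1 9B A7.

EB BB A8 D0 AC DD A3 C6 A1 E1 9B A7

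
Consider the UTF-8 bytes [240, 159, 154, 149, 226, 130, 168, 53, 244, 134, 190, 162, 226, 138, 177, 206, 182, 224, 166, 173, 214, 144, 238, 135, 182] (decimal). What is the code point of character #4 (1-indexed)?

Offset 0: leading byte 0xF0 = 11110000 → 4-byte char #1 = F0 9F 9A 95.
Offset 4: leading byte 0xE2 = 11100010 → 3-byte char #2 = E2 82 A8.
Offset 7: leading byte 0x35 = 00110101 → 1-byte char #3 = 35.
Offset 8: leading byte 0xF4 = 11110100 → 4-byte char #4 = F4 86 BE A2.
Leading byte 0xF4 = 11110100 matches 11110xxx → 4-byte sequence.
Byte 1: 0xF4 = 11110100, payload 100 (3 bits).
Byte 2: 0x86 = 10000110 (10xxxxxx ✓), payload 000110.
Byte 3: 0xBE = 10111110 (10xxxxxx ✓), payload 111110.
Byte 4: 0xA2 = 10100010 (10xxxxxx ✓), payload 100010.
Concatenate: 100000110111110100010 = 0x106FA2 (21 bits → U+106FA2).

U+106FA2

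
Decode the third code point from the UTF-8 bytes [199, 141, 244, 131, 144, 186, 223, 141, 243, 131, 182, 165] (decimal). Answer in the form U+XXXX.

Offset 0: leading byte 0xC7 = 11000111 → 2-byte char #1 = C7 8D.
Offset 2: leading byte 0xF4 = 11110100 → 4-byte char #2 = F4 83 90 BA.
Offset 6: leading byte 0xDF = 11011111 → 2-byte char #3 = DF 8D.
Leading byte 0xDF = 11011111 matches 110xxxxx → 2-byte sequence.
Byte 1: 0xDF = 11011111, payload 11111 (5 bits).
Byte 2: 0x8D = 10001101 (10xxxxxx ✓), payload 001101.
Concatenate: 11111001101 = 0x7CD (11 bits → U+07CD).

U+07CD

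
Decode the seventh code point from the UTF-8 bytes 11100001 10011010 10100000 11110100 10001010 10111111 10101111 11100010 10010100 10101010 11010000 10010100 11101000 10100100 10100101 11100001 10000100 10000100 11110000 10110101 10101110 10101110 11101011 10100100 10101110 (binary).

Offset 0: leading byte 0xE1 = 11100001 → 3-byte char #1 = E1 9A A0.
Offset 3: leading byte 0xF4 = 11110100 → 4-byte char #2 = F4 8A BF AF.
Offset 7: leading byte 0xE2 = 11100010 → 3-byte char #3 = E2 94 AA.
Offset 10: leading byte 0xD0 = 11010000 → 2-byte char #4 = D0 94.
Offset 12: leading byte 0xE8 = 11101000 → 3-byte char #5 = E8 A4 A5.
Offset 15: leading byte 0xE1 = 11100001 → 3-byte char #6 = E1 84 84.
Offset 18: leading byte 0xF0 = 11110000 → 4-byte char #7 = F0 B5 AE AE.
Leading byte 0xF0 = 11110000 matches 11110xxx → 4-byte sequence.
Byte 1: 0xF0 = 11110000, payload 000 (3 bits).
Byte 2: 0xB5 = 10110101 (10xxxxxx ✓), payload 110101.
Byte 3: 0xAE = 10101110 (10xxxxxx ✓), payload 101110.
Byte 4: 0xAE = 10101110 (10xxxxxx ✓), payload 101110.
Concatenate: 000110101101110101110 = 0x35BAE (21 bits → U+35BAE).

U+35BAE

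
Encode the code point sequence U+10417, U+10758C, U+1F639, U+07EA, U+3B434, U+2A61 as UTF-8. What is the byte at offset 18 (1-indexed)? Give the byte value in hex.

0xB4

1-indexed offset 18 is 0-indexed offset 17.
U+10417 → 4-byte form F0 90 90 97 at offsets 0–3.
U+10758C → 4-byte form F4 87 96 8C at offsets 4–7.
U+1F639 → 4-byte form F0 9F 98 B9 at offsets 8–11.
U+07EA → 2-byte form DF AA at offsets 12–13.
U+3B434 → 4-byte form F0 BB 90 B4 at offsets 14–17.
Offset 17 falls in char 5's range; it's byte 4 of F0 BB 90 B4 = 0xB4.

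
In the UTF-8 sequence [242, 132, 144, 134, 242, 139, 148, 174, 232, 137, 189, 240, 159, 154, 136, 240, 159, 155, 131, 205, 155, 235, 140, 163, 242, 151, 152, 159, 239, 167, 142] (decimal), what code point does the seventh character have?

Offset 0: leading byte 0xF2 = 11110010 → 4-byte char #1 = F2 84 90 86.
Offset 4: leading byte 0xF2 = 11110010 → 4-byte char #2 = F2 8B 94 AE.
Offset 8: leading byte 0xE8 = 11101000 → 3-byte char #3 = E8 89 BD.
Offset 11: leading byte 0xF0 = 11110000 → 4-byte char #4 = F0 9F 9A 88.
Offset 15: leading byte 0xF0 = 11110000 → 4-byte char #5 = F0 9F 9B 83.
Offset 19: leading byte 0xCD = 11001101 → 2-byte char #6 = CD 9B.
Offset 21: leading byte 0xEB = 11101011 → 3-byte char #7 = EB 8C A3.
Leading byte 0xEB = 11101011 matches 1110xxxx → 3-byte sequence.
Byte 1: 0xEB = 11101011, payload 1011 (4 bits).
Byte 2: 0x8C = 10001100 (10xxxxxx ✓), payload 001100.
Byte 3: 0xA3 = 10100011 (10xxxxxx ✓), payload 100011.
Concatenate: 1011001100100011 = 0xB323 (16 bits → U+B323).

U+B323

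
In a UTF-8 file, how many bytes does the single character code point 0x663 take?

2

U+0663 = 0x663. UTF-8 uses 1 byte below 0x80, 2 below 0x800, 3 below 0x10000, 4 up to 0x10FFFF. 0x663 is in U+0080–U+07FF → 2 bytes.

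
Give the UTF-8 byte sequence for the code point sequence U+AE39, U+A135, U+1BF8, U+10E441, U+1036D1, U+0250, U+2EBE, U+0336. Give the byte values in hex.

EA B8 B9 EA 84 B5 E1 AF B8 F4 8E 91 81 F4 83 9B 91 C9 90 E2 BA BE CC B6

U+AE39: 3-byte form → EA B8 B9.
U+A135: 3-byte form → EA 84 B5.
U+1BF8: 3-byte form → E1 AF B8.
U+10E441: 4-byte form → F4 8E 91 81.
U+1036D1: 4-byte form → F4 83 9B 91.
U+0250: 2-byte form → C9 90.
U+2EBE: 3-byte form → E2 BA BE.
U+0336: 2-byte form → CC B6.
Concatenated (24 bytes): EA B8 B9 EA 84 B5 E1 AF B8 F4 8E 91 81 F4 83 9B 91 C9 90 E2 BA BE CC B6.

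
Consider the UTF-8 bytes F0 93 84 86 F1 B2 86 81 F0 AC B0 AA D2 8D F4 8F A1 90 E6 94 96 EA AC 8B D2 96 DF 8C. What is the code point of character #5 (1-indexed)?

Offset 0: leading byte 0xF0 = 11110000 → 4-byte char #1 = F0 93 84 86.
Offset 4: leading byte 0xF1 = 11110001 → 4-byte char #2 = F1 B2 86 81.
Offset 8: leading byte 0xF0 = 11110000 → 4-byte char #3 = F0 AC B0 AA.
Offset 12: leading byte 0xD2 = 11010010 → 2-byte char #4 = D2 8D.
Offset 14: leading byte 0xF4 = 11110100 → 4-byte char #5 = F4 8F A1 90.
Leading byte 0xF4 = 11110100 matches 11110xxx → 4-byte sequence.
Byte 1: 0xF4 = 11110100, payload 100 (3 bits).
Byte 2: 0x8F = 10001111 (10xxxxxx ✓), payload 001111.
Byte 3: 0xA1 = 10100001 (10xxxxxx ✓), payload 100001.
Byte 4: 0x90 = 10010000 (10xxxxxx ✓), payload 010000.
Concatenate: 100001111100001010000 = 0x10F850 (21 bits → U+10F850).

U+10F850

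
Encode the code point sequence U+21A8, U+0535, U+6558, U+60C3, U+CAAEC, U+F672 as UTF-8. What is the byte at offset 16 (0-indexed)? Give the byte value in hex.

0x99

U+21A8 → 3-byte form E2 86 A8 at offsets 0–2.
U+0535 → 2-byte form D4 B5 at offsets 3–4.
U+6558 → 3-byte form E6 95 98 at offsets 5–7.
U+60C3 → 3-byte form E6 83 83 at offsets 8–10.
U+CAAEC → 4-byte form F3 8A AB AC at offsets 11–14.
U+F672 → 3-byte form EF 99 B2 at offsets 15–17.
Offset 16 falls in char 6's range; it's byte 2 of EF 99 B2 = 0x99.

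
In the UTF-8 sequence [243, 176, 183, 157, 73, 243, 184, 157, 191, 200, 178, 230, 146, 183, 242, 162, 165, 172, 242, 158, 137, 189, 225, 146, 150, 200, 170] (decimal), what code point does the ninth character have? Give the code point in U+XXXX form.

Offset 0: leading byte 0xF3 = 11110011 → 4-byte char #1 = F3 B0 B7 9D.
Offset 4: leading byte 0x49 = 01001001 → 1-byte char #2 = 49.
Offset 5: leading byte 0xF3 = 11110011 → 4-byte char #3 = F3 B8 9D BF.
Offset 9: leading byte 0xC8 = 11001000 → 2-byte char #4 = C8 B2.
Offset 11: leading byte 0xE6 = 11100110 → 3-byte char #5 = E6 92 B7.
Offset 14: leading byte 0xF2 = 11110010 → 4-byte char #6 = F2 A2 A5 AC.
Offset 18: leading byte 0xF2 = 11110010 → 4-byte char #7 = F2 9E 89 BD.
Offset 22: leading byte 0xE1 = 11100001 → 3-byte char #8 = E1 92 96.
Offset 25: leading byte 0xC8 = 11001000 → 2-byte char #9 = C8 AA.
Leading byte 0xC8 = 11001000 matches 110xxxxx → 2-byte sequence.
Byte 1: 0xC8 = 11001000, payload 01000 (5 bits).
Byte 2: 0xAA = 10101010 (10xxxxxx ✓), payload 101010.
Concatenate: 01000101010 = 0x22A (11 bits → U+022A).

U+022A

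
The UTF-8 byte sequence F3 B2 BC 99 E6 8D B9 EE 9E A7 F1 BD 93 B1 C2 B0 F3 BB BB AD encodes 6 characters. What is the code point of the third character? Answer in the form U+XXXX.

U+E7A7

Offset 0: leading byte 0xF3 = 11110011 → 4-byte char #1 = F3 B2 BC 99.
Offset 4: leading byte 0xE6 = 11100110 → 3-byte char #2 = E6 8D B9.
Offset 7: leading byte 0xEE = 11101110 → 3-byte char #3 = EE 9E A7.
Leading byte 0xEE = 11101110 matches 1110xxxx → 3-byte sequence.
Byte 1: 0xEE = 11101110, payload 1110 (4 bits).
Byte 2: 0x9E = 10011110 (10xxxxxx ✓), payload 011110.
Byte 3: 0xA7 = 10100111 (10xxxxxx ✓), payload 100111.
Concatenate: 1110011110100111 = 0xE7A7 (16 bits → U+E7A7).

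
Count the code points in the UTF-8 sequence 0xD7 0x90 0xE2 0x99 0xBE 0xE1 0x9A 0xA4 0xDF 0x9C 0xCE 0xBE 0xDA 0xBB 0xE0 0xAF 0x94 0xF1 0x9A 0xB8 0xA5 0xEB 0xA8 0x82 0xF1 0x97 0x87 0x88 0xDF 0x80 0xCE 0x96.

Byte at offset 0: 0xD7 = 11010111 → 2-byte char (#1). Advance 2.
Byte at offset 2: 0xE2 = 11100010 → 3-byte char (#2). Advance 3.
Byte at offset 5: 0xE1 = 11100001 → 3-byte char (#3). Advance 3.
Byte at offset 8: 0xDF = 11011111 → 2-byte char (#4). Advance 2.
Byte at offset 10: 0xCE = 11001110 → 2-byte char (#5). Advance 2.
Byte at offset 12: 0xDA = 11011010 → 2-byte char (#6). Advance 2.
Byte at offset 14: 0xE0 = 11100000 → 3-byte char (#7). Advance 3.
Byte at offset 17: 0xF1 = 11110001 → 4-byte char (#8). Advance 4.
Byte at offset 21: 0xEB = 11101011 → 3-byte char (#9). Advance 3.
Byte at offset 24: 0xF1 = 11110001 → 4-byte char (#10). Advance 4.
Byte at offset 28: 0xDF = 11011111 → 2-byte char (#11). Advance 2.
Byte at offset 30: 0xCE = 11001110 → 2-byte char (#12). Advance 2.
Reached end at offset 32 after 12 code points.

12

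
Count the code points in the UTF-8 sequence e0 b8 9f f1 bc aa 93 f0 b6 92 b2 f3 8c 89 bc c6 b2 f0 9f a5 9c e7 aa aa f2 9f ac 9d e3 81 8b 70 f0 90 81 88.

Byte at offset 0: 0xE0 = 11100000 → 3-byte char (#1). Advance 3.
Byte at offset 3: 0xF1 = 11110001 → 4-byte char (#2). Advance 4.
Byte at offset 7: 0xF0 = 11110000 → 4-byte char (#3). Advance 4.
Byte at offset 11: 0xF3 = 11110011 → 4-byte char (#4). Advance 4.
Byte at offset 15: 0xC6 = 11000110 → 2-byte char (#5). Advance 2.
Byte at offset 17: 0xF0 = 11110000 → 4-byte char (#6). Advance 4.
Byte at offset 21: 0xE7 = 11100111 → 3-byte char (#7). Advance 3.
Byte at offset 24: 0xF2 = 11110010 → 4-byte char (#8). Advance 4.
Byte at offset 28: 0xE3 = 11100011 → 3-byte char (#9). Advance 3.
Byte at offset 31: 0x70 = 01110000 → 1-byte char (#10). Advance 1.
Byte at offset 32: 0xF0 = 11110000 → 4-byte char (#11). Advance 4.
Reached end at offset 36 after 11 code points.

11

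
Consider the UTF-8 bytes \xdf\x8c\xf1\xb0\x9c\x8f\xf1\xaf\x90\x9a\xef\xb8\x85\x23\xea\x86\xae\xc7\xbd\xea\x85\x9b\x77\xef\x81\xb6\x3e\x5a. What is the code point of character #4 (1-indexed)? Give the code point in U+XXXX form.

U+FE05

Offset 0: leading byte 0xDF = 11011111 → 2-byte char #1 = DF 8C.
Offset 2: leading byte 0xF1 = 11110001 → 4-byte char #2 = F1 B0 9C 8F.
Offset 6: leading byte 0xF1 = 11110001 → 4-byte char #3 = F1 AF 90 9A.
Offset 10: leading byte 0xEF = 11101111 → 3-byte char #4 = EF B8 85.
Leading byte 0xEF = 11101111 matches 1110xxxx → 3-byte sequence.
Byte 1: 0xEF = 11101111, payload 1111 (4 bits).
Byte 2: 0xB8 = 10111000 (10xxxxxx ✓), payload 111000.
Byte 3: 0x85 = 10000101 (10xxxxxx ✓), payload 000101.
Concatenate: 1111111000000101 = 0xFE05 (16 bits → U+FE05).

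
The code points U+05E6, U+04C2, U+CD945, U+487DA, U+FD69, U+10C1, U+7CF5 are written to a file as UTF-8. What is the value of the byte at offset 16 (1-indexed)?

0xE1

1-indexed offset 16 is 0-indexed offset 15.
U+05E6 → 2-byte form D7 A6 at offsets 0–1.
U+04C2 → 2-byte form D3 82 at offsets 2–3.
U+CD945 → 4-byte form F3 8D A5 85 at offsets 4–7.
U+487DA → 4-byte form F1 88 9F 9A at offsets 8–11.
U+FD69 → 3-byte form EF B5 A9 at offsets 12–14.
U+10C1 → 3-byte form E1 83 81 at offsets 15–17.
Offset 15 falls in char 6's range; it's byte 1 of E1 83 81 = 0xE1.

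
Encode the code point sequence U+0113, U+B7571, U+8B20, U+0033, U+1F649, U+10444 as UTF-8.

C4 93 F2 B7 95 B1 E8 AC A0 33 F0 9F 99 89 F0 90 91 84

U+0113: 2-byte form → C4 93.
U+B7571: 4-byte form → F2 B7 95 B1.
U+8B20: 3-byte form → E8 AC A0.
U+0033: 1-byte form → 33.
U+1F649: 4-byte form → F0 9F 99 89.
U+10444: 4-byte form → F0 90 91 84.
Concatenated (18 bytes): C4 93 F2 B7 95 B1 E8 AC A0 33 F0 9F 99 89 F0 90 91 84.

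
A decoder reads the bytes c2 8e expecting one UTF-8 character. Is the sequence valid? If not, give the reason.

Leading byte 0xC2 = 11000010 → 2-byte form.
Continuation bytes 0x8E=10001110 all match 10xxxxxx.
Decoded value 0x8E is ≥ 0x80 (shortest form) and not a surrogate.

valid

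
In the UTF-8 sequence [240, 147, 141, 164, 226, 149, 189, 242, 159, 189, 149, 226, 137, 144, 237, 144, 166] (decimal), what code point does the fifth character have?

Offset 0: leading byte 0xF0 = 11110000 → 4-byte char #1 = F0 93 8D A4.
Offset 4: leading byte 0xE2 = 11100010 → 3-byte char #2 = E2 95 BD.
Offset 7: leading byte 0xF2 = 11110010 → 4-byte char #3 = F2 9F BD 95.
Offset 11: leading byte 0xE2 = 11100010 → 3-byte char #4 = E2 89 90.
Offset 14: leading byte 0xED = 11101101 → 3-byte char #5 = ED 90 A6.
Leading byte 0xED = 11101101 matches 1110xxxx → 3-byte sequence.
Byte 1: 0xED = 11101101, payload 1101 (4 bits).
Byte 2: 0x90 = 10010000 (10xxxxxx ✓), payload 010000.
Byte 3: 0xA6 = 10100110 (10xxxxxx ✓), payload 100110.
Concatenate: 1101010000100110 = 0xD426 (16 bits → U+D426).

U+D426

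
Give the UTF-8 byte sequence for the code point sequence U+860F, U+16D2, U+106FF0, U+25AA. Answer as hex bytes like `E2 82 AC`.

U+860F: 3-byte form → E8 98 8F.
U+16D2: 3-byte form → E1 9B 92.
U+106FF0: 4-byte form → F4 86 BF B0.
U+25AA: 3-byte form → E2 96 AA.
Concatenated (13 bytes): E8 98 8F E1 9B 92 F4 86 BF B0 E2 96 AA.

E8 98 8F E1 9B 92 F4 86 BF B0 E2 96 AA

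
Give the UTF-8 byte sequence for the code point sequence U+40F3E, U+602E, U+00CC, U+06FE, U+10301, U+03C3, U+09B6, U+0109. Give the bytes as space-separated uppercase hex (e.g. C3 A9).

U+40F3E: 4-byte form → F1 80 BC BE.
U+602E: 3-byte form → E6 80 AE.
U+00CC: 2-byte form → C3 8C.
U+06FE: 2-byte form → DB BE.
U+10301: 4-byte form → F0 90 8C 81.
U+03C3: 2-byte form → CF 83.
U+09B6: 3-byte form → E0 A6 B6.
U+0109: 2-byte form → C4 89.
Concatenated (22 bytes): F1 80 BC BE E6 80 AE C3 8C DB BE F0 90 8C 81 CF 83 E0 A6 B6 C4 89.

F1 80 BC BE E6 80 AE C3 8C DB BE F0 90 8C 81 CF 83 E0 A6 B6 C4 89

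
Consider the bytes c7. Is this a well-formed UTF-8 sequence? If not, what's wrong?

invalid (sequence truncated)

Leading byte 0xC7 = 11000111 → 2-byte form, but only 1 byte is present.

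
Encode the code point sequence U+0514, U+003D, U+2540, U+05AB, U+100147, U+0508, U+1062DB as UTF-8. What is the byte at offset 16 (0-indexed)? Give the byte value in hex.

U+0514 → 2-byte form D4 94 at offsets 0–1.
U+003D → 1-byte form 3D at offsets 2–2.
U+2540 → 3-byte form E2 95 80 at offsets 3–5.
U+05AB → 2-byte form D6 AB at offsets 6–7.
U+100147 → 4-byte form F4 80 85 87 at offsets 8–11.
U+0508 → 2-byte form D4 88 at offsets 12–13.
U+1062DB → 4-byte form F4 86 8B 9B at offsets 14–17.
Offset 16 falls in char 7's range; it's byte 3 of F4 86 8B 9B = 0x8B.

0x8B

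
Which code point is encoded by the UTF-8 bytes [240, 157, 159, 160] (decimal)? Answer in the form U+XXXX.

Leading byte 0xF0 = 11110000 matches 11110xxx → 4-byte sequence.
Byte 1: 0xF0 = 11110000, payload 000 (3 bits).
Byte 2: 0x9D = 10011101 (10xxxxxx ✓), payload 011101.
Byte 3: 0x9F = 10011111 (10xxxxxx ✓), payload 011111.
Byte 4: 0xA0 = 10100000 (10xxxxxx ✓), payload 100000.
Concatenate: 000011101011111100000 = 0x1D7E0 (21 bits → U+1D7E0).

U+1D7E0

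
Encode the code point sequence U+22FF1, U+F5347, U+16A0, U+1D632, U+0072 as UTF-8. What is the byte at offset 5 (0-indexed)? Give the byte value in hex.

U+22FF1 → 4-byte form F0 A2 BF B1 at offsets 0–3.
U+F5347 → 4-byte form F3 B5 8D 87 at offsets 4–7.
Offset 5 falls in char 2's range; it's byte 2 of F3 B5 8D 87 = 0xB5.

0xB5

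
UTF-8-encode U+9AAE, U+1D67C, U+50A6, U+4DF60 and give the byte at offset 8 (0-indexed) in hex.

U+9AAE → 3-byte form E9 AA AE at offsets 0–2.
U+1D67C → 4-byte form F0 9D 99 BC at offsets 3–6.
U+50A6 → 3-byte form E5 82 A6 at offsets 7–9.
Offset 8 falls in char 3's range; it's byte 2 of E5 82 A6 = 0x82.

0x82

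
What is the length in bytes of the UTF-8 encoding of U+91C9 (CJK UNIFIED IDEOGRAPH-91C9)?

U+91C9 = 0x91C9. UTF-8 uses 1 byte below 0x80, 2 below 0x800, 3 below 0x10000, 4 up to 0x10FFFF. 0x91C9 is in U+0800–U+FFFF → 3 bytes.

3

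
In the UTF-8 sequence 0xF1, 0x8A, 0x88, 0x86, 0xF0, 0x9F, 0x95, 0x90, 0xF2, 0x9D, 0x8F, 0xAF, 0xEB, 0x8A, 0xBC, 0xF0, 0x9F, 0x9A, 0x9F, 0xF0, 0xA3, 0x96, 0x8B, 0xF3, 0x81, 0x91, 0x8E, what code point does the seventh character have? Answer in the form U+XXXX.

Offset 0: leading byte 0xF1 = 11110001 → 4-byte char #1 = F1 8A 88 86.
Offset 4: leading byte 0xF0 = 11110000 → 4-byte char #2 = F0 9F 95 90.
Offset 8: leading byte 0xF2 = 11110010 → 4-byte char #3 = F2 9D 8F AF.
Offset 12: leading byte 0xEB = 11101011 → 3-byte char #4 = EB 8A BC.
Offset 15: leading byte 0xF0 = 11110000 → 4-byte char #5 = F0 9F 9A 9F.
Offset 19: leading byte 0xF0 = 11110000 → 4-byte char #6 = F0 A3 96 8B.
Offset 23: leading byte 0xF3 = 11110011 → 4-byte char #7 = F3 81 91 8E.
Leading byte 0xF3 = 11110011 matches 11110xxx → 4-byte sequence.
Byte 1: 0xF3 = 11110011, payload 011 (3 bits).
Byte 2: 0x81 = 10000001 (10xxxxxx ✓), payload 000001.
Byte 3: 0x91 = 10010001 (10xxxxxx ✓), payload 010001.
Byte 4: 0x8E = 10001110 (10xxxxxx ✓), payload 001110.
Concatenate: 011000001010001001110 = 0xC144E (21 bits → U+C144E).

U+C144E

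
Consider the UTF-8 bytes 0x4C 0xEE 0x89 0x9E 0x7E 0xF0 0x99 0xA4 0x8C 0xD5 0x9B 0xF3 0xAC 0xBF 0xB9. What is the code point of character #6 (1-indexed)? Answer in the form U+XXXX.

U+ECFF9

Offset 0: leading byte 0x4C = 01001100 → 1-byte char #1 = 4C.
Offset 1: leading byte 0xEE = 11101110 → 3-byte char #2 = EE 89 9E.
Offset 4: leading byte 0x7E = 01111110 → 1-byte char #3 = 7E.
Offset 5: leading byte 0xF0 = 11110000 → 4-byte char #4 = F0 99 A4 8C.
Offset 9: leading byte 0xD5 = 11010101 → 2-byte char #5 = D5 9B.
Offset 11: leading byte 0xF3 = 11110011 → 4-byte char #6 = F3 AC BF B9.
Leading byte 0xF3 = 11110011 matches 11110xxx → 4-byte sequence.
Byte 1: 0xF3 = 11110011, payload 011 (3 bits).
Byte 2: 0xAC = 10101100 (10xxxxxx ✓), payload 101100.
Byte 3: 0xBF = 10111111 (10xxxxxx ✓), payload 111111.
Byte 4: 0xB9 = 10111001 (10xxxxxx ✓), payload 111001.
Concatenate: 011101100111111111001 = 0xECFF9 (21 bits → U+ECFF9).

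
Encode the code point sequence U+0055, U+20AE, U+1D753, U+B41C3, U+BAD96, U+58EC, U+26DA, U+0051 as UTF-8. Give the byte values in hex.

55 E2 82 AE F0 9D 9D 93 F2 B4 87 83 F2 BA B6 96 E5 A3 AC E2 9B 9A 51

U+0055: 1-byte form → 55.
U+20AE: 3-byte form → E2 82 AE.
U+1D753: 4-byte form → F0 9D 9D 93.
U+B41C3: 4-byte form → F2 B4 87 83.
U+BAD96: 4-byte form → F2 BA B6 96.
U+58EC: 3-byte form → E5 A3 AC.
U+26DA: 3-byte form → E2 9B 9A.
U+0051: 1-byte form → 51.
Concatenated (23 bytes): 55 E2 82 AE F0 9D 9D 93 F2 B4 87 83 F2 BA B6 96 E5 A3 AC E2 9B 9A 51.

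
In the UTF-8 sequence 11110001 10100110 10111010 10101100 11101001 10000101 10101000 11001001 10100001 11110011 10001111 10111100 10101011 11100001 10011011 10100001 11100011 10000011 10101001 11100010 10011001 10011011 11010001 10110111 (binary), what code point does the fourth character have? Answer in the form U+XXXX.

Offset 0: leading byte 0xF1 = 11110001 → 4-byte char #1 = F1 A6 BA AC.
Offset 4: leading byte 0xE9 = 11101001 → 3-byte char #2 = E9 85 A8.
Offset 7: leading byte 0xC9 = 11001001 → 2-byte char #3 = C9 A1.
Offset 9: leading byte 0xF3 = 11110011 → 4-byte char #4 = F3 8F BC AB.
Leading byte 0xF3 = 11110011 matches 11110xxx → 4-byte sequence.
Byte 1: 0xF3 = 11110011, payload 011 (3 bits).
Byte 2: 0x8F = 10001111 (10xxxxxx ✓), payload 001111.
Byte 3: 0xBC = 10111100 (10xxxxxx ✓), payload 111100.
Byte 4: 0xAB = 10101011 (10xxxxxx ✓), payload 101011.
Concatenate: 011001111111100101011 = 0xCFF2B (21 bits → U+CFF2B).

U+CFF2B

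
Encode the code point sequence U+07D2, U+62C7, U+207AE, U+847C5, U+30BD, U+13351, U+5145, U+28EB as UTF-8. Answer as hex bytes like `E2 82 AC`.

U+07D2: 2-byte form → DF 92.
U+62C7: 3-byte form → E6 8B 87.
U+207AE: 4-byte form → F0 A0 9E AE.
U+847C5: 4-byte form → F2 84 9F 85.
U+30BD: 3-byte form → E3 82 BD.
U+13351: 4-byte form → F0 93 8D 91.
U+5145: 3-byte form → E5 85 85.
U+28EB: 3-byte form → E2 A3 AB.
Concatenated (26 bytes): DF 92 E6 8B 87 F0 A0 9E AE F2 84 9F 85 E3 82 BD F0 93 8D 91 E5 85 85 E2 A3 AB.

DF 92 E6 8B 87 F0 A0 9E AE F2 84 9F 85 E3 82 BD F0 93 8D 91 E5 85 85 E2 A3 AB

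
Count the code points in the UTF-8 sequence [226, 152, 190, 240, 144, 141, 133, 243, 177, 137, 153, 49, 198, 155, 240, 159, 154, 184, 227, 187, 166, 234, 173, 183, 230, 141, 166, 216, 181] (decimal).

10

Byte at offset 0: 0xE2 = 11100010 → 3-byte char (#1). Advance 3.
Byte at offset 3: 0xF0 = 11110000 → 4-byte char (#2). Advance 4.
Byte at offset 7: 0xF3 = 11110011 → 4-byte char (#3). Advance 4.
Byte at offset 11: 0x31 = 00110001 → 1-byte char (#4). Advance 1.
Byte at offset 12: 0xC6 = 11000110 → 2-byte char (#5). Advance 2.
Byte at offset 14: 0xF0 = 11110000 → 4-byte char (#6). Advance 4.
Byte at offset 18: 0xE3 = 11100011 → 3-byte char (#7). Advance 3.
Byte at offset 21: 0xEA = 11101010 → 3-byte char (#8). Advance 3.
Byte at offset 24: 0xE6 = 11100110 → 3-byte char (#9). Advance 3.
Byte at offset 27: 0xD8 = 11011000 → 2-byte char (#10). Advance 2.
Reached end at offset 29 after 10 code points.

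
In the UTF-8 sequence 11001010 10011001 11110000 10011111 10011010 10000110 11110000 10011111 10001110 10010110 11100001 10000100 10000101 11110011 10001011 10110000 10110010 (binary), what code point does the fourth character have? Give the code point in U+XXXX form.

Offset 0: leading byte 0xCA = 11001010 → 2-byte char #1 = CA 99.
Offset 2: leading byte 0xF0 = 11110000 → 4-byte char #2 = F0 9F 9A 86.
Offset 6: leading byte 0xF0 = 11110000 → 4-byte char #3 = F0 9F 8E 96.
Offset 10: leading byte 0xE1 = 11100001 → 3-byte char #4 = E1 84 85.
Leading byte 0xE1 = 11100001 matches 1110xxxx → 3-byte sequence.
Byte 1: 0xE1 = 11100001, payload 0001 (4 bits).
Byte 2: 0x84 = 10000100 (10xxxxxx ✓), payload 000100.
Byte 3: 0x85 = 10000101 (10xxxxxx ✓), payload 000101.
Concatenate: 0001000100000101 = 0x1105 (16 bits → U+1105).

U+1105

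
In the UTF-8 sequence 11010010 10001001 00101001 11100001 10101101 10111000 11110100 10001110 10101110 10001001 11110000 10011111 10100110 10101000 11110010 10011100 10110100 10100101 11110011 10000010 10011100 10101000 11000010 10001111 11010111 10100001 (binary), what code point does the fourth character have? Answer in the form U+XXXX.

Offset 0: leading byte 0xD2 = 11010010 → 2-byte char #1 = D2 89.
Offset 2: leading byte 0x29 = 00101001 → 1-byte char #2 = 29.
Offset 3: leading byte 0xE1 = 11100001 → 3-byte char #3 = E1 AD B8.
Offset 6: leading byte 0xF4 = 11110100 → 4-byte char #4 = F4 8E AE 89.
Leading byte 0xF4 = 11110100 matches 11110xxx → 4-byte sequence.
Byte 1: 0xF4 = 11110100, payload 100 (3 bits).
Byte 2: 0x8E = 10001110 (10xxxxxx ✓), payload 001110.
Byte 3: 0xAE = 10101110 (10xxxxxx ✓), payload 101110.
Byte 4: 0x89 = 10001001 (10xxxxxx ✓), payload 001001.
Concatenate: 100001110101110001001 = 0x10EB89 (21 bits → U+10EB89).

U+10EB89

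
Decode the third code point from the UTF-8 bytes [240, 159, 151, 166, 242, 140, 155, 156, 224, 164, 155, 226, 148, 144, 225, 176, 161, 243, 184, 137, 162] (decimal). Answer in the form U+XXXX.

Offset 0: leading byte 0xF0 = 11110000 → 4-byte char #1 = F0 9F 97 A6.
Offset 4: leading byte 0xF2 = 11110010 → 4-byte char #2 = F2 8C 9B 9C.
Offset 8: leading byte 0xE0 = 11100000 → 3-byte char #3 = E0 A4 9B.
Leading byte 0xE0 = 11100000 matches 1110xxxx → 3-byte sequence.
Byte 1: 0xE0 = 11100000, payload 0000 (4 bits).
Byte 2: 0xA4 = 10100100 (10xxxxxx ✓), payload 100100.
Byte 3: 0x9B = 10011011 (10xxxxxx ✓), payload 011011.
Concatenate: 0000100100011011 = 0x91B (16 bits → U+091B).

U+091B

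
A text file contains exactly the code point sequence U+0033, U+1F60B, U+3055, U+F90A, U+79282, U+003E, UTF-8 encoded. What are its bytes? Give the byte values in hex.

33 F0 9F 98 8B E3 81 95 EF A4 8A F1 B9 8A 82 3E

U+0033: 1-byte form → 33.
U+1F60B: 4-byte form → F0 9F 98 8B.
U+3055: 3-byte form → E3 81 95.
U+F90A: 3-byte form → EF A4 8A.
U+79282: 4-byte form → F1 B9 8A 82.
U+003E: 1-byte form → 3E.
Concatenated (16 bytes): 33 F0 9F 98 8B E3 81 95 EF A4 8A F1 B9 8A 82 3E.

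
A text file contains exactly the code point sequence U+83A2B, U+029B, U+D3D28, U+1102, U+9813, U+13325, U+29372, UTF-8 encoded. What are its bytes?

F2 83 A8 AB CA 9B F3 93 B4 A8 E1 84 82 E9 A0 93 F0 93 8C A5 F0 A9 8D B2

U+83A2B: 4-byte form → F2 83 A8 AB.
U+029B: 2-byte form → CA 9B.
U+D3D28: 4-byte form → F3 93 B4 A8.
U+1102: 3-byte form → E1 84 82.
U+9813: 3-byte form → E9 A0 93.
U+13325: 4-byte form → F0 93 8C A5.
U+29372: 4-byte form → F0 A9 8D B2.
Concatenated (24 bytes): F2 83 A8 AB CA 9B F3 93 B4 A8 E1 84 82 E9 A0 93 F0 93 8C A5 F0 A9 8D B2.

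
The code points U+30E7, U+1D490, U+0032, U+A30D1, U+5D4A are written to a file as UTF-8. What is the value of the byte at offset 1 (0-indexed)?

U+30E7 → 3-byte form E3 83 A7 at offsets 0–2.
Offset 1 falls in char 1's range; it's byte 2 of E3 83 A7 = 0x83.

0x83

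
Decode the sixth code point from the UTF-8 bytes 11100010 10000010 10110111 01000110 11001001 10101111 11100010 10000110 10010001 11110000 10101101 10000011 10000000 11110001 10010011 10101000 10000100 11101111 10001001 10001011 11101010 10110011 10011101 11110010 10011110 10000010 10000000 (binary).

U+53A04

Offset 0: leading byte 0xE2 = 11100010 → 3-byte char #1 = E2 82 B7.
Offset 3: leading byte 0x46 = 01000110 → 1-byte char #2 = 46.
Offset 4: leading byte 0xC9 = 11001001 → 2-byte char #3 = C9 AF.
Offset 6: leading byte 0xE2 = 11100010 → 3-byte char #4 = E2 86 91.
Offset 9: leading byte 0xF0 = 11110000 → 4-byte char #5 = F0 AD 83 80.
Offset 13: leading byte 0xF1 = 11110001 → 4-byte char #6 = F1 93 A8 84.
Leading byte 0xF1 = 11110001 matches 11110xxx → 4-byte sequence.
Byte 1: 0xF1 = 11110001, payload 001 (3 bits).
Byte 2: 0x93 = 10010011 (10xxxxxx ✓), payload 010011.
Byte 3: 0xA8 = 10101000 (10xxxxxx ✓), payload 101000.
Byte 4: 0x84 = 10000100 (10xxxxxx ✓), payload 000100.
Concatenate: 001010011101000000100 = 0x53A04 (21 bits → U+53A04).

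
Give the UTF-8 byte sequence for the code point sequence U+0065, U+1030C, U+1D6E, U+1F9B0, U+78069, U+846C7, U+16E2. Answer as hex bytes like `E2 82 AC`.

65 F0 90 8C 8C E1 B5 AE F0 9F A6 B0 F1 B8 81 A9 F2 84 9B 87 E1 9B A2

U+0065: 1-byte form → 65.
U+1030C: 4-byte form → F0 90 8C 8C.
U+1D6E: 3-byte form → E1 B5 AE.
U+1F9B0: 4-byte form → F0 9F A6 B0.
U+78069: 4-byte form → F1 B8 81 A9.
U+846C7: 4-byte form → F2 84 9B 87.
U+16E2: 3-byte form → E1 9B A2.
Concatenated (23 bytes): 65 F0 90 8C 8C E1 B5 AE F0 9F A6 B0 F1 B8 81 A9 F2 84 9B 87 E1 9B A2.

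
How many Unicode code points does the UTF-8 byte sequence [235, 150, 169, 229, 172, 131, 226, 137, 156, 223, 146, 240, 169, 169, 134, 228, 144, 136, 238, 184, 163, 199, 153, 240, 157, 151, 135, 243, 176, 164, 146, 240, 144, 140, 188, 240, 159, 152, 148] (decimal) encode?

Byte at offset 0: 0xEB = 11101011 → 3-byte char (#1). Advance 3.
Byte at offset 3: 0xE5 = 11100101 → 3-byte char (#2). Advance 3.
Byte at offset 6: 0xE2 = 11100010 → 3-byte char (#3). Advance 3.
Byte at offset 9: 0xDF = 11011111 → 2-byte char (#4). Advance 2.
Byte at offset 11: 0xF0 = 11110000 → 4-byte char (#5). Advance 4.
Byte at offset 15: 0xE4 = 11100100 → 3-byte char (#6). Advance 3.
Byte at offset 18: 0xEE = 11101110 → 3-byte char (#7). Advance 3.
Byte at offset 21: 0xC7 = 11000111 → 2-byte char (#8). Advance 2.
Byte at offset 23: 0xF0 = 11110000 → 4-byte char (#9). Advance 4.
Byte at offset 27: 0xF3 = 11110011 → 4-byte char (#10). Advance 4.
Byte at offset 31: 0xF0 = 11110000 → 4-byte char (#11). Advance 4.
Byte at offset 35: 0xF0 = 11110000 → 4-byte char (#12). Advance 4.
Reached end at offset 39 after 12 code points.

12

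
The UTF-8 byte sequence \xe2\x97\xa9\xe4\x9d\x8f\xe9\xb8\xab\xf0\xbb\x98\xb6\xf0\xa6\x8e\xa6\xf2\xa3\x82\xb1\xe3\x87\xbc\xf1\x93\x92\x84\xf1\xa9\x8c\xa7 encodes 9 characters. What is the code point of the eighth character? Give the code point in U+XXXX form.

Offset 0: leading byte 0xE2 = 11100010 → 3-byte char #1 = E2 97 A9.
Offset 3: leading byte 0xE4 = 11100100 → 3-byte char #2 = E4 9D 8F.
Offset 6: leading byte 0xE9 = 11101001 → 3-byte char #3 = E9 B8 AB.
Offset 9: leading byte 0xF0 = 11110000 → 4-byte char #4 = F0 BB 98 B6.
Offset 13: leading byte 0xF0 = 11110000 → 4-byte char #5 = F0 A6 8E A6.
Offset 17: leading byte 0xF2 = 11110010 → 4-byte char #6 = F2 A3 82 B1.
Offset 21: leading byte 0xE3 = 11100011 → 3-byte char #7 = E3 87 BC.
Offset 24: leading byte 0xF1 = 11110001 → 4-byte char #8 = F1 93 92 84.
Leading byte 0xF1 = 11110001 matches 11110xxx → 4-byte sequence.
Byte 1: 0xF1 = 11110001, payload 001 (3 bits).
Byte 2: 0x93 = 10010011 (10xxxxxx ✓), payload 010011.
Byte 3: 0x92 = 10010010 (10xxxxxx ✓), payload 010010.
Byte 4: 0x84 = 10000100 (10xxxxxx ✓), payload 000100.
Concatenate: 001010011010010000100 = 0x53484 (21 bits → U+53484).

U+53484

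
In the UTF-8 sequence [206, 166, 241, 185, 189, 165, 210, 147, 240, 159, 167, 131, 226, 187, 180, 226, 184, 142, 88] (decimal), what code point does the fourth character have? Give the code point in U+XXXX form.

U+1F9C3

Offset 0: leading byte 0xCE = 11001110 → 2-byte char #1 = CE A6.
Offset 2: leading byte 0xF1 = 11110001 → 4-byte char #2 = F1 B9 BD A5.
Offset 6: leading byte 0xD2 = 11010010 → 2-byte char #3 = D2 93.
Offset 8: leading byte 0xF0 = 11110000 → 4-byte char #4 = F0 9F A7 83.
Leading byte 0xF0 = 11110000 matches 11110xxx → 4-byte sequence.
Byte 1: 0xF0 = 11110000, payload 000 (3 bits).
Byte 2: 0x9F = 10011111 (10xxxxxx ✓), payload 011111.
Byte 3: 0xA7 = 10100111 (10xxxxxx ✓), payload 100111.
Byte 4: 0x83 = 10000011 (10xxxxxx ✓), payload 000011.
Concatenate: 000011111100111000011 = 0x1F9C3 (21 bits → U+1F9C3).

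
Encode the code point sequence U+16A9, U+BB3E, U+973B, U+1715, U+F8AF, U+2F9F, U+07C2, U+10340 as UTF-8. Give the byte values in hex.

E1 9A A9 EB AC BE E9 9C BB E1 9C 95 EF A2 AF E2 BE 9F DF 82 F0 90 8D 80

U+16A9: 3-byte form → E1 9A A9.
U+BB3E: 3-byte form → EB AC BE.
U+973B: 3-byte form → E9 9C BB.
U+1715: 3-byte form → E1 9C 95.
U+F8AF: 3-byte form → EF A2 AF.
U+2F9F: 3-byte form → E2 BE 9F.
U+07C2: 2-byte form → DF 82.
U+10340: 4-byte form → F0 90 8D 80.
Concatenated (24 bytes): E1 9A A9 EB AC BE E9 9C BB E1 9C 95 EF A2 AF E2 BE 9F DF 82 F0 90 8D 80.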